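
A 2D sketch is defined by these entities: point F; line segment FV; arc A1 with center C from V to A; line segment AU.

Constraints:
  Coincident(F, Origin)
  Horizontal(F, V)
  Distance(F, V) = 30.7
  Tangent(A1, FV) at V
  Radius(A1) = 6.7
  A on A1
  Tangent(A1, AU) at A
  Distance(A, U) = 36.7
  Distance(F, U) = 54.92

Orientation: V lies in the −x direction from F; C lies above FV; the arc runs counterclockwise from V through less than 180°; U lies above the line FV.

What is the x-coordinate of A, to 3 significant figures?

-24.2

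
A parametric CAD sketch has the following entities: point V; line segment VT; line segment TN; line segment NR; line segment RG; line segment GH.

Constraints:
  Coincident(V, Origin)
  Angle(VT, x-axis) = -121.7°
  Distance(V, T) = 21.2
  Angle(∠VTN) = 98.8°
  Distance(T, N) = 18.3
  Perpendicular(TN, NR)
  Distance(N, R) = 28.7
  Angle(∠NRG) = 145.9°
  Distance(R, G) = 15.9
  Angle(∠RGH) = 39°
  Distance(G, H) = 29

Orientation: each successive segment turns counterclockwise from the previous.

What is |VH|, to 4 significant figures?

12.91

V is at the origin; VT runs at -121.7° with length 21.2, so T = (-11.14, -18.04). ∠VTN = 98.8° gives TN at -40.50° from the x-axis; with |TN| = 18.3, N = (2.775, -29.92). TN ⟂ NR, so NR runs at 49.50°; with |NR| = 28.7, R = (21.41, -8.098). ∠NRG = 145.9° gives RG at 83.60° from the x-axis; with |RG| = 15.9, G = (23.19, 7.702). ∠RGH = 39.0° gives GH at -135.4° from the x-axis; with |GH| = 29.0, H = (2.538, -12.66). Then |VH| = |H − V| = 12.91.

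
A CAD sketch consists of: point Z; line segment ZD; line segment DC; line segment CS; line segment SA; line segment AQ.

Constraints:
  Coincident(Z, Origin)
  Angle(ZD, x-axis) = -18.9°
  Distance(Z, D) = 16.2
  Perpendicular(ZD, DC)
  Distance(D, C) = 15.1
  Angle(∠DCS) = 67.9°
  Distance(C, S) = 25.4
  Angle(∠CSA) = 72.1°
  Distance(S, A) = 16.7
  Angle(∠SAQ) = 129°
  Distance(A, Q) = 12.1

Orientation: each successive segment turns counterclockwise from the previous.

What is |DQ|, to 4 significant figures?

7.073

Z is at the origin; ZD runs at -18.9° with length 16.2, so D = (15.33, -5.247). ZD is perpendicular to DC, so DC runs at 71.10°; with |DC| = 15.1, C = (20.22, 9.038). ∠DCS = 67.9° gives CS at -176.8° from the x-axis; with |CS| = 25.4, S = (-5.143, 7.621). ∠CSA = 72.1° gives SA at -68.90° from the x-axis; with |SA| = 16.7, A = (0.8693, -7.960). ∠SAQ = 129.0° gives AQ at -17.90° from the x-axis; with |AQ| = 12.1, Q = (12.38, -11.68). Then |DQ| = |Q − D| = 7.073.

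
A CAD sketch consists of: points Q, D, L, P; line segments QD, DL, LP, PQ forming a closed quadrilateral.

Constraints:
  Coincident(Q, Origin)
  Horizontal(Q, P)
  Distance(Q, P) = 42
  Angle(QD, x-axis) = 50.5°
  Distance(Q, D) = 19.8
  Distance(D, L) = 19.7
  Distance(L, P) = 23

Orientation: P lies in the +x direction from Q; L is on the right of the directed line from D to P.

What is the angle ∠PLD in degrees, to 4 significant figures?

101.5°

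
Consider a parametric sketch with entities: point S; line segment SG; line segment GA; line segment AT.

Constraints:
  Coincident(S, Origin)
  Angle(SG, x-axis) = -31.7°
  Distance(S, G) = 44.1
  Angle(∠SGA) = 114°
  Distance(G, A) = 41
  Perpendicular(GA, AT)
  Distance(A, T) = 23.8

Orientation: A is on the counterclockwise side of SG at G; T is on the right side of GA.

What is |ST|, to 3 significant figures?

87.1

S is at the origin; SG runs at -31.7° with length 44.1, so G = 44.1·(cos -31.7°, sin -31.7°) = (37.5, -23.2). ∠SGA = 114.0°, so GA runs at -31.7° + (180° − 114.0°) = 34.3° from the x-axis; with |GA| = 41.0, A = G + 41.0·(cos 34.3°, sin 34.3°) = (71.4, -0.0687). GA is perpendicular to AT; with |AT| = 23.8 on the right of GA, T = A + 23.8·(0.564, -0.826) = (84.8, -19.7). Then |ST| = |T − S| = 87.1.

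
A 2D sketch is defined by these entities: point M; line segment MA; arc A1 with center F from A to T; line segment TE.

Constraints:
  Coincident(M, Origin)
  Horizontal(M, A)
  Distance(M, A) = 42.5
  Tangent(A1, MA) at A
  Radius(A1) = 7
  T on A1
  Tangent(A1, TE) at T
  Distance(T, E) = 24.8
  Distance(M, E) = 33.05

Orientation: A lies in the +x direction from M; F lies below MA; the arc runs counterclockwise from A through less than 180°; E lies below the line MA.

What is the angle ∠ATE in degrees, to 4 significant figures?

151.8°

M is at the origin; M and A share the same y with |MA| = 42.5 and A on the +x side, so A = (42.50, 0.000). A1 meets MA tangentially, so FA is at right angles to MA, so F = A + (0, -7) = (42.50, -7.000). Since FT ⟂ TE (tangency), |FE| = √(7.0² + 24.8²) = 25.77 regardless of where T sits on A1. So E lies on both circle(M, 33.05) and circle(F, 25.77); the below-MA intersection is E = (22.95, -23.78). T is the foot of the tangent from E: T = (36.67, -3.127).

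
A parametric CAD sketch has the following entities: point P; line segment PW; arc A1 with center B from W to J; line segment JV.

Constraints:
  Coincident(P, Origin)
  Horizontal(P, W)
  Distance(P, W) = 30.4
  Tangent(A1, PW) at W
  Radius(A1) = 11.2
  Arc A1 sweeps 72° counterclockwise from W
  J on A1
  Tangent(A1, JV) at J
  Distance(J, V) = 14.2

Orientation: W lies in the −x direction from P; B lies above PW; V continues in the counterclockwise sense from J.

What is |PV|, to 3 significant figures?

26.2

P is at the origin; P and W share the same y with |PW| = 30.4 and W on the −x side, so W = (-30.4, 0.00). Tangency of A1 to PW means the radius BW is perpendicular to PW, so B = W + (0, 11.2) = (-30.4, 11.2). On A1, W sits at bearing -90° from B; a 72° counterclockwise sweep puts J at bearing -18°, so J = B + 11.2·(cos -18°, sin -18°) = (-19.7, 7.74). A1 meets JV tangentially, so BJ is at right angles to JV, so JV runs along (−sin -18°, cos -18°); with |JV| = 14.2, V = (-15.4, 21.2). Then |PV| = |V − P| = 26.2.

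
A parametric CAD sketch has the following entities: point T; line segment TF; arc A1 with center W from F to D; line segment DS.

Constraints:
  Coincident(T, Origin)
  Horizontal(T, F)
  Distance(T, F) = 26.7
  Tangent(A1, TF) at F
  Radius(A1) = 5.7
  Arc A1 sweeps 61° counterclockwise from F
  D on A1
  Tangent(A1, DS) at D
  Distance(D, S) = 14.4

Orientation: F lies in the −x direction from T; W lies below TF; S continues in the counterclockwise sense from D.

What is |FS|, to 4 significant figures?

19.61

T is at the origin; TF is horizontal with |TF| = 26.7 and F on the −x side, so F = (-26.70, 0.000). Tangency of A1 to TF means the radius WF is perpendicular to TF, so W = F + (0, -5.7) = (-26.70, -5.700). On A1, F sits at bearing 90° from W; a 61° counterclockwise sweep puts D at bearing 151°, so D = W + 5.7·(cos 151°, sin 151°) = (-31.69, -2.937). Since A1 is tangent to DS there, WD ⟂ DS, so DS runs along (−sin 151°, cos 151°); with |DS| = 14.4, S = (-38.67, -15.53). Then |FS| = |S − F| = 19.61.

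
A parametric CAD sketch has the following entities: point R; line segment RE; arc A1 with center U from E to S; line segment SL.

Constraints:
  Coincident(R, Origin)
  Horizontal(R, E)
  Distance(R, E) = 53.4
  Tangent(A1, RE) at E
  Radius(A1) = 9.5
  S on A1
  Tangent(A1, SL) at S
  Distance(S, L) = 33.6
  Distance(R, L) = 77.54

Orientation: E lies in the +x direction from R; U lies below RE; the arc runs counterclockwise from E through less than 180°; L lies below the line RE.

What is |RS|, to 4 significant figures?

48.00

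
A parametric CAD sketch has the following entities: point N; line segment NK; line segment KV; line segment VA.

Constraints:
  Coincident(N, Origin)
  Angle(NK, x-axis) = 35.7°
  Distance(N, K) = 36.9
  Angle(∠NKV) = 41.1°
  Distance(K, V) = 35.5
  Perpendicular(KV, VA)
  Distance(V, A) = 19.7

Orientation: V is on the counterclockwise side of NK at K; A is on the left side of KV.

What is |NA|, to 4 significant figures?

8.942

∠NKV = 41.1°, so KV runs at 35.7° + (180° − 41.1°) = 174.6° from the x-axis; with |KV| = 35.5, V = K + 35.5·(cos 174.6°, sin 174.6°) = (-5.377, 24.87). KV is perpendicular to VA; with |VA| = 19.7 on the left of KV, A = V + 19.7·(-0.09411, -0.9956) = (-7.231, 5.261). Then |NA| = |A − N| = 8.942.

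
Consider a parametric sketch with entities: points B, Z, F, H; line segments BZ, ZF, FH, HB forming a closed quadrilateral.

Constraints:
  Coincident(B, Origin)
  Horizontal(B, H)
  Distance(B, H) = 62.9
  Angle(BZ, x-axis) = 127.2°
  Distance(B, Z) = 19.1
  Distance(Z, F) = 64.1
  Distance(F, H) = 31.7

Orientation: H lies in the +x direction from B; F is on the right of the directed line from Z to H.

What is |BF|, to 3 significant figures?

46.2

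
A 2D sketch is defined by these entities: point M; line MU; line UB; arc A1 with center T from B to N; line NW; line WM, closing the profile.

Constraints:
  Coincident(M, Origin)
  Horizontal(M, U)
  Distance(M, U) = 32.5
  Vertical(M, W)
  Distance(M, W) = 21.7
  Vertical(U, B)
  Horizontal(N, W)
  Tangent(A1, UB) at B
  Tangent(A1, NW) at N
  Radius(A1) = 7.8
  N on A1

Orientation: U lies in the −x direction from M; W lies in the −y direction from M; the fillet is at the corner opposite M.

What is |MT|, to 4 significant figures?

28.34

M is at the origin; M and U share the same y with |MU| = 32.5 and U on the −x side, so U = (-32.50, 0.000). M and W share the same x with |MW| = 21.7 and W on the −y side, so W = (0.000, -21.70). The virtual corner opposite M is at (-32.50, -21.70). The tangent condition forces TB to be normal to UB and A1 meets NW tangentially, so TN is at right angles to NW, with radius 7.8, so the center T sits 7.8 in from both sides at T = (-24.70, -13.90). Then |MT| = |T − M| = 28.34.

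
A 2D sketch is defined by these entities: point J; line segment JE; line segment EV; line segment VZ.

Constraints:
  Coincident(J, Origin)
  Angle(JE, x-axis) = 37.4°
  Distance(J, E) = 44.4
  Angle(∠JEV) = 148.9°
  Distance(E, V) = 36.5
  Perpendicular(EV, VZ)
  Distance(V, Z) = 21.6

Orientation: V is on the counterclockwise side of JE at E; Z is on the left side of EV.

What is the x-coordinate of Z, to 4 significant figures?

28.55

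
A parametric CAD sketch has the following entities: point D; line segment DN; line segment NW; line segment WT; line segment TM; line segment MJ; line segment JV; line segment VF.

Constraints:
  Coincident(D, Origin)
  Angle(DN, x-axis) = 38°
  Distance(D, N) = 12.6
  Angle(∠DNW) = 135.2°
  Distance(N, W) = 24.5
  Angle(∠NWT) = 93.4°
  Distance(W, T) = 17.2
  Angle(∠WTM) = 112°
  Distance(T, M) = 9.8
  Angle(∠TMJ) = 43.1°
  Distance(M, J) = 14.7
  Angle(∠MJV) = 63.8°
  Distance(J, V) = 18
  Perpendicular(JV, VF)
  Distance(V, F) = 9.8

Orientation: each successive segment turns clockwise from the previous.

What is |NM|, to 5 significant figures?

27.104

D is at the origin; DN runs at 38.0° with length 12.6, so N = (9.9289, 7.7573). ∠DNW = 135.2° gives NW at -6.8000° from the x-axis; with |NW| = 24.5, W = (34.257, 4.8564). ∠NWT = 93.4° gives WT at -93.400° from the x-axis; with |WT| = 17.2, T = (33.237, -12.313). ∠WTM = 112.0° gives TM at -161.40° from the x-axis; with |TM| = 9.8, M = (23.948, -15.439). Then |NM| = |M − N| = 27.104.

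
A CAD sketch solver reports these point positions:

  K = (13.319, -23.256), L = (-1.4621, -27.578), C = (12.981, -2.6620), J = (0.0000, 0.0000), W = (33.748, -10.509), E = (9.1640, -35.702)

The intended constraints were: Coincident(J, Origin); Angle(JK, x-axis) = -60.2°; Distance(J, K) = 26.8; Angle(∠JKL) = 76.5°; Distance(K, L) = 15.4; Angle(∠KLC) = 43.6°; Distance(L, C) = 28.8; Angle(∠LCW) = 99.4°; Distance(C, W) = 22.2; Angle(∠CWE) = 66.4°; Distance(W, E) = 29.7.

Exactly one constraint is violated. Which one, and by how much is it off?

Distance(W, E) = 29.7 — off by 5.50.

J = (0.00, 0.00) ✓; JK at -60.20° ✓; |JK| = 26.80 ✓; ∠JKL = 76.50° ✓; |KL| = 15.40 ✓; ∠KLC = 43.60° ✓; |LC| = 28.80 ✓; ∠LCW = 99.40° ✓; |CW| = 22.20 ✓; ∠CWE = 66.40° ✓; |WE| = 35.20 ✗.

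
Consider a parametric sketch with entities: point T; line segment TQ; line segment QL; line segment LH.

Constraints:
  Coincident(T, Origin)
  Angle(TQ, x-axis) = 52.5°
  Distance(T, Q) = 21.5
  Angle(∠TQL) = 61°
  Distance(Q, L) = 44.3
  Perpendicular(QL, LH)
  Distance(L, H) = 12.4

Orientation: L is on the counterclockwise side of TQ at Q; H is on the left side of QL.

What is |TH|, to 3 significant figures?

34.5

T is at the origin; TQ runs at 52.5° with length 21.5, so Q = 21.5·(cos 52.5°, sin 52.5°) = (13.1, 17.1). ∠TQL = 61.0°, so QL runs at 52.5° + (180° − 61.0°) = 172° from the x-axis; with |QL| = 44.3, L = Q + 44.3·(cos 172°, sin 172°) = (-30.7, 23.6). QL ⟂ LH; with |LH| = 12.4 on the left of QL, H = L + 12.4·(-0.148, -0.989) = (-32.6, 11.3). Then |TH| = |H − T| = 34.5.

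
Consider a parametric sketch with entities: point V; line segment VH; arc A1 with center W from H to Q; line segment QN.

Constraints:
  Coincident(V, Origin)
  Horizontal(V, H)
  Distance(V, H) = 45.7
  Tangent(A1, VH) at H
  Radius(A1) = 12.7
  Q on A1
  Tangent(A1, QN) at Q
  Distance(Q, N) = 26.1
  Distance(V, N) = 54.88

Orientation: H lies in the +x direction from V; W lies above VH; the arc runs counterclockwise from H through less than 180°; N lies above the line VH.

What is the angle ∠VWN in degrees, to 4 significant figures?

88.33°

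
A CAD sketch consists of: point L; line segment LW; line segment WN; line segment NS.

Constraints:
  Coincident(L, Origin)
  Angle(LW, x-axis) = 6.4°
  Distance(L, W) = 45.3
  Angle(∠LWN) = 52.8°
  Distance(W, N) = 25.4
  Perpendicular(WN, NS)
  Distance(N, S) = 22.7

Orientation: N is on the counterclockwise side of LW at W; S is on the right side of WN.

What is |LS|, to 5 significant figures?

58.816

L is at the origin; LW runs at 6.4° with length 45.3, so W = 45.3·(cos 6.4°, sin 6.4°) = (45.018, 5.0495). ∠LWN = 52.8°, so WN runs at 6.4° + (180° − 52.8°) = 133.60° from the x-axis; with |WN| = 25.4, N = W + 25.4·(cos 133.60°, sin 133.60°) = (27.501, 23.444). WN is perpendicular to NS; with |NS| = 22.7 on the right of WN, S = N + 22.7·(0.72417, 0.68962) = (43.940, 39.098). Then |LS| = |S − L| = 58.816.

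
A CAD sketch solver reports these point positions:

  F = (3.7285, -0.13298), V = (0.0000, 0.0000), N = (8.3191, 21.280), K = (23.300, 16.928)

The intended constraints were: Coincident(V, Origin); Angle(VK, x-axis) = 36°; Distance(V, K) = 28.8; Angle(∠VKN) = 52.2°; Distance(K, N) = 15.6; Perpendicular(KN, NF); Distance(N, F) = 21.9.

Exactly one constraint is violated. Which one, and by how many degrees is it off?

Perpendicular(KN, NF) — off by 4.10°.

V = (0.00, 0.00) ✓; VK at 36.00° ✓; |VK| = 28.80 ✓; ∠VKN = 52.20° ✓; |KN| = 15.60 ✓; ∠(KN, NF) = 94.10° ✗; |NF| = 21.90 ✓.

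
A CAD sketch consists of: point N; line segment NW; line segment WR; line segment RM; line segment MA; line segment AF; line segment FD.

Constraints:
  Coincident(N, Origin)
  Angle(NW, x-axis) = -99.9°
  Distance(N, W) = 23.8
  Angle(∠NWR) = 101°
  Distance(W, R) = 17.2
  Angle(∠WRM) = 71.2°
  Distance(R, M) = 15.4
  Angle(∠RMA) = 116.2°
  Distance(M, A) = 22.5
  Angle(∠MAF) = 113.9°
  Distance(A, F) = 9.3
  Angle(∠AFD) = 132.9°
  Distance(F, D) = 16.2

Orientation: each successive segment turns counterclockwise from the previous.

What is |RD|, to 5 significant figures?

28.351

∠MAF = 113.9° gives AF at -142.20° from the x-axis; with |AF| = 9.3, F = (-14.618, -9.2249). ∠AFD = 132.9° gives FD at -95.100° from the x-axis; with |FD| = 16.2, D = (-16.059, -25.361). Then |RD| = |D − R| = 28.351.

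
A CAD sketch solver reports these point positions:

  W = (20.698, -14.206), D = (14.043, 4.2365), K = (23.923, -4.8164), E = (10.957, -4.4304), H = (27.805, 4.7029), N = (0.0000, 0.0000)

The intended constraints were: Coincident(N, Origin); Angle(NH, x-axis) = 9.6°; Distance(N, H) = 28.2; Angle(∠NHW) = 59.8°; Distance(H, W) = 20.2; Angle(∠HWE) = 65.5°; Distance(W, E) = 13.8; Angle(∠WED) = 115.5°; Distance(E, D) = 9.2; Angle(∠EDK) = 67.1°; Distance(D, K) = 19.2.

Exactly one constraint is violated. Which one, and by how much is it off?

Distance(D, K) = 19.2 — off by 5.80.

N = (0.00, 0.00) ✓; NH at 9.600° ✓; |NH| = 28.20 ✓; ∠NHW = 59.80° ✓; |HW| = 20.20 ✓; ∠HWE = 65.50° ✓; |WE| = 13.80 ✓; ∠WED = 115.5° ✓; |ED| = 9.200 ✓; ∠EDK = 67.10° ✓; |DK| = 13.40 ✗.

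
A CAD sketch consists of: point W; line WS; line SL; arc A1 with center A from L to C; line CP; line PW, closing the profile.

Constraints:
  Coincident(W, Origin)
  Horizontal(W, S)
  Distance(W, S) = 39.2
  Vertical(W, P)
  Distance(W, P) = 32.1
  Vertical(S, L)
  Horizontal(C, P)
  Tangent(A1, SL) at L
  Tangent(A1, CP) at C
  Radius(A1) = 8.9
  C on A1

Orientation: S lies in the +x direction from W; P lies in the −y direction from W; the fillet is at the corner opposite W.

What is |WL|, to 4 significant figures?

45.55

The virtual corner opposite W is at (39.20, -32.10). A1 meets SL tangentially, so AL is at right angles to SL and tangency of A1 to CP means the radius AC is perpendicular to CP, with radius 8.9, so the center A sits 8.9 in from both sides at A = (30.30, -23.20). That places the tangent points at L = (39.20, -23.20) on SL and C = (30.30, -32.10) on CP. Then |WL| = |L − W| = 45.55.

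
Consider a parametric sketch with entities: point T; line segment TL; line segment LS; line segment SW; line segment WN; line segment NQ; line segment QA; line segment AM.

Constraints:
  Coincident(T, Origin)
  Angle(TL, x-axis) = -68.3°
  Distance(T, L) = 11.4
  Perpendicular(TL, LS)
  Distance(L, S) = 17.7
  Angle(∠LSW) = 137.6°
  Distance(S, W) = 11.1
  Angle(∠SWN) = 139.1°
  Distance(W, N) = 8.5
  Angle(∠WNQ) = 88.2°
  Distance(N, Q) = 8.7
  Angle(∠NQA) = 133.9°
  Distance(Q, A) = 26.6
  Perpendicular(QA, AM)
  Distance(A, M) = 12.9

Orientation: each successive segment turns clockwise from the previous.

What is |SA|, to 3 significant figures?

19.5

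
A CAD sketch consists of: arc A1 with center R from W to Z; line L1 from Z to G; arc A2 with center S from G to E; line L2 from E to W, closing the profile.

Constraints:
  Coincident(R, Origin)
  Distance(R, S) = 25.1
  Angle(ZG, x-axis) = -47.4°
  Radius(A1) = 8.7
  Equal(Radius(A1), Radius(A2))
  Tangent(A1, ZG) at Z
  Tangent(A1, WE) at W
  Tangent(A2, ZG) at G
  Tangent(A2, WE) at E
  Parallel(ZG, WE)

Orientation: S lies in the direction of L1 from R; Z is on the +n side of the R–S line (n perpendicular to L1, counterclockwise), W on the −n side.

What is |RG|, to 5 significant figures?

26.565

Tangency of A1 to both parallel lines with radius 8.7 puts Z and W at R ± 8.7·n: Z = (6.4040, 5.8888), W = (-6.4040, -5.8888). Equal radii place G and E the same way about S: G = S + 8.7·n = (23.394, -12.587), E = S − 8.7·n = (10.586, -24.365). Then |RG| = |G − R| = 26.565.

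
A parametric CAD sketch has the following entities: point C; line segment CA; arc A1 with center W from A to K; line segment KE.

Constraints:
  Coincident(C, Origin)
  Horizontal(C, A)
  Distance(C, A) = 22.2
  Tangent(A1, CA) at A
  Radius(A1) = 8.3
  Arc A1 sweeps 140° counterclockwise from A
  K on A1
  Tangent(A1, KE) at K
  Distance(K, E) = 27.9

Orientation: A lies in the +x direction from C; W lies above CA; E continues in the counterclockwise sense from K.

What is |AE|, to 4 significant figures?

36.32

On A1, A sits at bearing -90° from W; a 140° counterclockwise sweep puts K at bearing 50°, so K = W + 8.3·(cos 50°, sin 50°) = (27.54, 14.66). Since A1 is tangent to KE there, WK ⟂ KE, so KE runs along (−sin 50°, cos 50°); with |KE| = 27.9, E = (6.162, 32.59). Then |AE| = |E − A| = 36.32.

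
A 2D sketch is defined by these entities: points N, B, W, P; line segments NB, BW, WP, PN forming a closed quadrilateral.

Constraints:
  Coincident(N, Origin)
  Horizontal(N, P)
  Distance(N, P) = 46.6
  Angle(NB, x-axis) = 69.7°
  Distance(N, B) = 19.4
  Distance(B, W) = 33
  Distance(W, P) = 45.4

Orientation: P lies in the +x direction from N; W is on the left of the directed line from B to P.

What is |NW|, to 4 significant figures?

51.39

Checks: |BW| = 33.00 ✓; |WP| = 45.40 ✓.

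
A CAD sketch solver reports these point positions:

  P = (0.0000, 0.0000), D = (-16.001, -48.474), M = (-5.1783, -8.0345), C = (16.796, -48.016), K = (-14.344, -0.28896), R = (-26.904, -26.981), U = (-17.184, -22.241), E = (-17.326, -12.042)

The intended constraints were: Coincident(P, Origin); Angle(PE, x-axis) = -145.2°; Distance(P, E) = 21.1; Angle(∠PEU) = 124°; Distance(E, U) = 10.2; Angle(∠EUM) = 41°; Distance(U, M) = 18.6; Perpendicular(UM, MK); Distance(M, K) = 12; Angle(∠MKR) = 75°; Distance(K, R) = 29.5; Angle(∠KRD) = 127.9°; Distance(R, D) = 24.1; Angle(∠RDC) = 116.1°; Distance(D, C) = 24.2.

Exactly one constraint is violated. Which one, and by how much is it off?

Distance(D, C) = 24.2 — off by 8.60.

P = (0.00, 0.00) ✓; PE at -145.2° ✓; |PE| = 21.10 ✓; ∠PEU = 124.0° ✓; |EU| = 10.20 ✓; ∠EUM = 41.00° ✓; |UM| = 18.60 ✓; ∠(UM, MK) = 90.00° ✓; |MK| = 12.00 ✓; ∠MKR = 75.00° ✓; |KR| = 29.50 ✓; ∠KRD = 127.9° ✓; |RD| = 24.10 ✓; ∠RDC = 116.1° ✓; |DC| = 32.80 ✗.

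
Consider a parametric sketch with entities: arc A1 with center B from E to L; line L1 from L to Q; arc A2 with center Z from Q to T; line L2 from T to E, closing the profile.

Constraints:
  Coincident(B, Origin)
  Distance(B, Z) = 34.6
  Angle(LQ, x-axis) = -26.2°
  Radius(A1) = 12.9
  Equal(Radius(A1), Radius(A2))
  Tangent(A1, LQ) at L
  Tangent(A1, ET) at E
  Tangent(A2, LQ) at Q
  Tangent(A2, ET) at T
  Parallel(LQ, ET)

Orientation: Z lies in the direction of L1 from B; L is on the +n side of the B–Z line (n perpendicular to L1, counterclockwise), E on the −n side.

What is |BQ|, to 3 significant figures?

36.9

The slot axis is L1's direction at -26.2°, so u = (cos -26.2°, sin -26.2°) = (0.897, -0.442) and n = (−sin -26.2°, cos -26.2°) = (0.442, 0.897). B is at the origin and Z lies 34.6 along u from B, so Z = 34.6·u = (31.0, -15.3). Tangency of A1 to both parallel lines with radius 12.9 puts L and E at B ± 12.9·n: L = (5.70, 11.6), E = (-5.70, -11.6). Equal radii place Q and T the same way about Z: Q = Z + 12.9·n = (36.7, -3.70), T = Z − 12.9·n = (25.3, -26.9). Then |BQ| = |Q − B| = 36.9.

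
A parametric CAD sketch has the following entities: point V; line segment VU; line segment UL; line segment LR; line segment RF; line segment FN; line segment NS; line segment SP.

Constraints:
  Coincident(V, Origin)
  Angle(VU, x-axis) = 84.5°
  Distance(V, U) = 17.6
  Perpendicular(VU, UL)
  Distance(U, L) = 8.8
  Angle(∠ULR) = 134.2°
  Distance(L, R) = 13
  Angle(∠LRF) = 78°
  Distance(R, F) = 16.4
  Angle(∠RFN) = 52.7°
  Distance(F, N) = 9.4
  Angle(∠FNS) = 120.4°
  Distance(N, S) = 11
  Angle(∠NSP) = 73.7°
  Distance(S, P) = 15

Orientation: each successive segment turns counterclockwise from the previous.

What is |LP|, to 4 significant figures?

20.57

∠FNS = 120.4° gives NS at 149.2° from the x-axis; with |NS| = 11.0, S = (-13.39, 14.96). ∠NSP = 73.7° gives SP at -104.5° from the x-axis; with |SP| = 15.0, P = (-17.15, 0.4351). Then |LP| = |P − L| = 20.57.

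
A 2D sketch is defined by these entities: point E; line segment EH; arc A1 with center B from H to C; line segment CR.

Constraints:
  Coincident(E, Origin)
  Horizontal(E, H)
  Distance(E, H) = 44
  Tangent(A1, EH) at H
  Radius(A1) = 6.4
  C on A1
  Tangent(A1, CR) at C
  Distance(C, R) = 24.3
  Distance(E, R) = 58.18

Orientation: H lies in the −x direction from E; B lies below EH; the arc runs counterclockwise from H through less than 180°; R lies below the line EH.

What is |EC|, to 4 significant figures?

50.84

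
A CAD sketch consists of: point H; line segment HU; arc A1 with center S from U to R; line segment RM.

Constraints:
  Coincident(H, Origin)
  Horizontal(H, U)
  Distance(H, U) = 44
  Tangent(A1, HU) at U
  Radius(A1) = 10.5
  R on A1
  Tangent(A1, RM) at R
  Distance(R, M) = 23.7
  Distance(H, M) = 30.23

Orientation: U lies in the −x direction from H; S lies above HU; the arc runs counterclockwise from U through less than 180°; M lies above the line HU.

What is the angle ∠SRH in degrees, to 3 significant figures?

146°

Checks: |SU| = 10.50 ✓; |SR| = 10.50 ✓; ∠(SR, RM) = 90.00° ✓; |RM| = 23.70 ✓; |HM| = 30.23 ✓.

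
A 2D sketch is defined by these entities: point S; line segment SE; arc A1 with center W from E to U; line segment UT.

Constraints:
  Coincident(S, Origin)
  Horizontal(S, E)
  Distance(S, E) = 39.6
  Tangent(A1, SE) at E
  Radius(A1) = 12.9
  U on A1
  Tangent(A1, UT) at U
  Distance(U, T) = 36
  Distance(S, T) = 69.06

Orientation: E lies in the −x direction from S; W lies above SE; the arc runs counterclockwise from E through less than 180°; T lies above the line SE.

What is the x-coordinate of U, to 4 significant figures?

-28.57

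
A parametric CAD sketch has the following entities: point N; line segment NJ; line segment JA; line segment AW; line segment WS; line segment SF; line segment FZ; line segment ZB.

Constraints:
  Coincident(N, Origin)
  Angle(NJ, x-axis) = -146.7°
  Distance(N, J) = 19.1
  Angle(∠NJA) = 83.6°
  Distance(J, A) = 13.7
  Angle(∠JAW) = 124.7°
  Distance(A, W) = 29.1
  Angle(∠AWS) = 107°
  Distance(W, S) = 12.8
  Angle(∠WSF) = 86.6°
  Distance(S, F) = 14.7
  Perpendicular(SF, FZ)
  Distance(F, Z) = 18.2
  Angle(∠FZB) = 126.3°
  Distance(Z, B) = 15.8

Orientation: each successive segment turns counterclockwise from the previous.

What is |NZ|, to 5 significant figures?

22.922

∠WSF = 86.6° gives SF at 171.40° from the x-axis; with |SF| = 14.7, F = (9.9030, -3.7724). SF ⟂ FZ, so FZ runs at -98.600°; with |FZ| = 18.2, Z = (7.1815, -21.768). Then |NZ| = |Z − N| = 22.922.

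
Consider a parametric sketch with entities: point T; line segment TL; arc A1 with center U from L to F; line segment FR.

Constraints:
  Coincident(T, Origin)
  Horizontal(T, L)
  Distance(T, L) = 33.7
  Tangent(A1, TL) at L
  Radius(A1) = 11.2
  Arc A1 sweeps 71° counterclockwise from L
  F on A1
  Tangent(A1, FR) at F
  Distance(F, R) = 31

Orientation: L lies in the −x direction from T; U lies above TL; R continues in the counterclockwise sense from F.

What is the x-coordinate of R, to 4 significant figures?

-13.02

T is at the origin; T and L share the same y with |TL| = 33.7 and L on the −x side, so L = (-33.70, 0.000). Since A1 is tangent to TL there, UL ⟂ TL, so U = L + (0, 11.2) = (-33.70, 11.20). On A1, L sits at bearing -90° from U; a 71° counterclockwise sweep puts F at bearing -19°, so F = U + 11.2·(cos -19°, sin -19°) = (-23.11, 7.554). Tangency of A1 to FR means the radius UF is perpendicular to FR, so FR runs along (−sin -19°, cos -19°); with |FR| = 31.0, R = (-13.02, 36.86). So R.x = -13.02.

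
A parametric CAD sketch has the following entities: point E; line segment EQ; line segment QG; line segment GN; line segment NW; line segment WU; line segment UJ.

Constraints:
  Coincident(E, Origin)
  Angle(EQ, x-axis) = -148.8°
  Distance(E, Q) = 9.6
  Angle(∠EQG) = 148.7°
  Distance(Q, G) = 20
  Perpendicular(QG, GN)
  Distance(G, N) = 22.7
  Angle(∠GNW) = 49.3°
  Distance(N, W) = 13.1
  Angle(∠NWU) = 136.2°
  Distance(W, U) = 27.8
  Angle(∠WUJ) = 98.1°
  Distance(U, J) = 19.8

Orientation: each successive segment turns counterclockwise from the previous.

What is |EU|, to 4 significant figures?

24.21

E is at the origin; EQ runs at -148.8° with length 9.6, so Q = (-8.211, -4.973). ∠EQG = 148.7° gives QG at -117.5° from the x-axis; with |QG| = 20.0, G = (-17.45, -22.71). QG is perpendicular to GN, so GN runs at -27.50°; with |GN| = 22.7, N = (2.689, -33.19). ∠GNW = 49.3° gives NW at 103.2° from the x-axis; with |NW| = 13.1, W = (-0.3027, -20.44). ∠NWU = 136.2° gives WU at 147.0° from the x-axis; with |WU| = 27.8, U = (-23.62, -5.300). Then |EU| = |U − E| = 24.21.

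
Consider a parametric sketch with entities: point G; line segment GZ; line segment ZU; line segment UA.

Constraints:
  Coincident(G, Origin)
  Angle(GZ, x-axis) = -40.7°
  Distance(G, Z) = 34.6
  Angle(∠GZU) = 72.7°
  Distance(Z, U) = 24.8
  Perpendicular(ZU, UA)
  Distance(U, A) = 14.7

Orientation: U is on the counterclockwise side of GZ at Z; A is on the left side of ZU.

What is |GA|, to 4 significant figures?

23.38

G is at the origin; GZ runs at -40.7° with length 34.6, so Z = 34.6·(cos -40.7°, sin -40.7°) = (26.23, -22.56). ∠GZU = 72.7°, so ZU runs at -40.7° + (180° − 72.7°) = 66.60° from the x-axis; with |ZU| = 24.8, U = Z + 24.8·(cos 66.60°, sin 66.60°) = (36.08, 0.1977). ZU ⟂ UA; with |UA| = 14.7 on the left of ZU, A = U + 14.7·(-0.9178, 0.3971) = (22.59, 6.036). Then |GA| = |A − G| = 23.38.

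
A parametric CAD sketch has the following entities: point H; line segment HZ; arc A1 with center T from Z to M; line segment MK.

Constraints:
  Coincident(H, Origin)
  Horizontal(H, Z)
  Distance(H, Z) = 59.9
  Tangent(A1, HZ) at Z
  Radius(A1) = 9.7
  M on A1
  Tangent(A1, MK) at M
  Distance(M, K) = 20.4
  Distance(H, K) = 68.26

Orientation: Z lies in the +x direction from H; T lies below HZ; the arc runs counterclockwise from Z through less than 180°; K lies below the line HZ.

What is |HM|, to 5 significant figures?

53.054

Checks: |TM| = 9.700 ✓; ∠(TM, MK) = 90.00° ✓; |MK| = 20.40 ✓; |HK| = 68.26 ✓.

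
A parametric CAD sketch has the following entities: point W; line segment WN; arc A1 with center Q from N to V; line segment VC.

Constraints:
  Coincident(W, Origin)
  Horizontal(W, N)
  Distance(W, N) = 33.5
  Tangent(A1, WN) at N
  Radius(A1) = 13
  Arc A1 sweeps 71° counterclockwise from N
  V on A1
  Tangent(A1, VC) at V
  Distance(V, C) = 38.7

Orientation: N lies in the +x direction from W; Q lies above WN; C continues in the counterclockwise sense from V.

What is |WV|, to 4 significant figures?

46.62

W is at the origin; WN is horizontal with |WN| = 33.5 and N on the +x side, so N = (33.50, 0.000). Tangency of A1 to WN means the radius QN is perpendicular to WN, so Q = N + (0, 13) = (33.50, 13.00). On A1, N sits at bearing -90° from Q; a 71° counterclockwise sweep puts V at bearing -19°, so V = Q + 13.0·(cos -19°, sin -19°) = (45.79, 8.768). Then |WV| = |V − W| = 46.62.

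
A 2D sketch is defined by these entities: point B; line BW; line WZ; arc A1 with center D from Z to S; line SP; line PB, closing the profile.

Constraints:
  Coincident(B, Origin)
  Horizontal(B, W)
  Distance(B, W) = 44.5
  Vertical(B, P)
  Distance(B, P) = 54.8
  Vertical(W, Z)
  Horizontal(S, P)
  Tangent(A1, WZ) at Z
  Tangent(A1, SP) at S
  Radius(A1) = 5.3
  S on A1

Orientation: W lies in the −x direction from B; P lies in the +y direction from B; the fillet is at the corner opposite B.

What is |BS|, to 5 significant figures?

67.377

B is at the origin; B and W share the same y with |BW| = 44.5 and W on the −x side, so W = (-44.500, 0.0000). B and P share the same x with |BP| = 54.8 and P on the +y side, so P = (0.0000, 54.800). The virtual corner opposite B is at (-44.500, 54.800). Since A1 is tangent to WZ there, DZ ⟂ WZ and since A1 is tangent to SP there, DS ⟂ SP, with radius 5.3, so the center D sits 5.3 in from both sides at D = (-39.200, 49.500). That places the tangent points at Z = (-44.500, 49.500) on WZ and S = (-39.200, 54.800) on SP. Then |BS| = |S − B| = 67.377.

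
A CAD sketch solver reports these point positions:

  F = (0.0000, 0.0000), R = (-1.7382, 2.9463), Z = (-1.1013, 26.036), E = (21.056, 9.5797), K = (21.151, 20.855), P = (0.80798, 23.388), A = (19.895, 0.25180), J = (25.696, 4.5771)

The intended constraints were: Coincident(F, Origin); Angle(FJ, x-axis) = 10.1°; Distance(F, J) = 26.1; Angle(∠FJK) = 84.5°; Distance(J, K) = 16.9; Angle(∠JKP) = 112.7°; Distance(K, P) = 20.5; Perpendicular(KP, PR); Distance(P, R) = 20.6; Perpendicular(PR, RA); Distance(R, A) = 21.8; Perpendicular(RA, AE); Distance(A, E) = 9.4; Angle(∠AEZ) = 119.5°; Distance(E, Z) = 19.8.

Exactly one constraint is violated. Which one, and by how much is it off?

Distance(E, Z) = 19.8 — off by 7.80.

F = (0.00, 0.00) ✓; FJ at 10.10° ✓; |FJ| = 26.10 ✓; ∠FJK = 84.50° ✓; |JK| = 16.90 ✓; ∠JKP = 112.7° ✓; |KP| = 20.50 ✓; ∠(KP, PR) = 90.00° ✓; |PR| = 20.60 ✓; ∠(PR, RA) = 90.00° ✓; |RA| = 21.80 ✓; ∠(RA, AE) = 90.00° ✓; |AE| = 9.400 ✓; ∠AEZ = 119.5° ✓; |EZ| = 27.60 ✗.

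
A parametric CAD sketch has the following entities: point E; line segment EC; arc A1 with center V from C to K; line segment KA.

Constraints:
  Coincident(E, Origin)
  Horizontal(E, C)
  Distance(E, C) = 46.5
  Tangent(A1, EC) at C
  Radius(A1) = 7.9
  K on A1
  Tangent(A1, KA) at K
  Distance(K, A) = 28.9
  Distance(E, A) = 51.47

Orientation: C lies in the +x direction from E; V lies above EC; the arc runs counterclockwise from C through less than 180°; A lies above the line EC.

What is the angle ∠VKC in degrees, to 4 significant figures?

27.72°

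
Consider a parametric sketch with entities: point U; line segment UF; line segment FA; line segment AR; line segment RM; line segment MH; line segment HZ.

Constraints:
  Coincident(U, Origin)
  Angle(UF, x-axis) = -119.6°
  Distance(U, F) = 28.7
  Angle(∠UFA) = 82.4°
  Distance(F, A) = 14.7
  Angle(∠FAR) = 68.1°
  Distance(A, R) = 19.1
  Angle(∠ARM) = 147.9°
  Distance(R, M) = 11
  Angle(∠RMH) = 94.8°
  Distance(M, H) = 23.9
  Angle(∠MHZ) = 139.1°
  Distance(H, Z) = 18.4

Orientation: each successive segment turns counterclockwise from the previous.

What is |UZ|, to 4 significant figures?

45.71

∠RMH = 94.8° gives MH at -152.8° from the x-axis; with |MH| = 23.9, H = (-27.60, -12.96). ∠MHZ = 139.1° gives HZ at -111.9° from the x-axis; with |HZ| = 18.4, Z = (-34.46, -30.03). Then |UZ| = |Z − U| = 45.71.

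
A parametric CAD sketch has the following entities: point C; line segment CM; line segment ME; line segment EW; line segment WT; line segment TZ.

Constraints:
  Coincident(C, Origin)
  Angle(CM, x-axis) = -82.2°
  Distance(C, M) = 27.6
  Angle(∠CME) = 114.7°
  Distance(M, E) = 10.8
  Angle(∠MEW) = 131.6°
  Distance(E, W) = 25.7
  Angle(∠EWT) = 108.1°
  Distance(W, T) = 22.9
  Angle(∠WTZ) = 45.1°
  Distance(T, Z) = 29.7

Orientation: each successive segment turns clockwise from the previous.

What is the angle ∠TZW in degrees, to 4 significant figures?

50.16°

C is at the origin; CM runs at -82.2° with length 27.6, so M = (3.746, -27.34). ∠CME = 114.7° gives ME at -147.5° from the x-axis; with |ME| = 10.8, E = (-5.363, -33.15). ∠MEW = 131.6° gives EW at 164.1° from the x-axis; with |EW| = 25.7, W = (-30.08, -26.11). ∠EWT = 108.1° gives WT at 92.20° from the x-axis; with |WT| = 22.9, T = (-30.96, -3.224). ∠WTZ = 45.1° gives TZ at -42.70° from the x-axis; with |TZ| = 29.7, Z = (-9.132, -23.36). Then cos ∠TZW = ZT·ZW / (|ZT||ZW|), giving 50.16°.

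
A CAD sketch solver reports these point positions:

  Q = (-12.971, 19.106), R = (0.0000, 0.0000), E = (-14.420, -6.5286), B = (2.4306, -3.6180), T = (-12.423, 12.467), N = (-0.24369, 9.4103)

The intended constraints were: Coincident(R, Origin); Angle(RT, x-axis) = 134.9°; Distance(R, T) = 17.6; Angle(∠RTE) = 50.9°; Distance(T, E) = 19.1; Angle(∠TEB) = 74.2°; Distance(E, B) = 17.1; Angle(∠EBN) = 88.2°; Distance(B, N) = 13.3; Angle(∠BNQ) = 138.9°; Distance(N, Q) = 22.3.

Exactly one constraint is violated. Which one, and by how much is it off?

Distance(N, Q) = 22.3 — off by 6.30.

R = (0.00, 0.00) ✓; RT at 134.9° ✓; |RT| = 17.60 ✓; ∠RTE = 50.90° ✓; |TE| = 19.10 ✓; ∠TEB = 74.20° ✓; |EB| = 17.10 ✓; ∠EBN = 88.20° ✓; |BN| = 13.30 ✓; ∠BNQ = 138.9° ✓; |NQ| = 16.00 ✗.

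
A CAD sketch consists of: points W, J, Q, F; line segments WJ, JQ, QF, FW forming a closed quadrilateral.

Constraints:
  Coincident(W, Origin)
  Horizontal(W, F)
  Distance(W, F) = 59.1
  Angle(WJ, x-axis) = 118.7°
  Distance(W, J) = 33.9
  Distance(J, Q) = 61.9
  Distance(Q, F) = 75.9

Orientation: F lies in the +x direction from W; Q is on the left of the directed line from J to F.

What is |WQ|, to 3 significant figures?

76.6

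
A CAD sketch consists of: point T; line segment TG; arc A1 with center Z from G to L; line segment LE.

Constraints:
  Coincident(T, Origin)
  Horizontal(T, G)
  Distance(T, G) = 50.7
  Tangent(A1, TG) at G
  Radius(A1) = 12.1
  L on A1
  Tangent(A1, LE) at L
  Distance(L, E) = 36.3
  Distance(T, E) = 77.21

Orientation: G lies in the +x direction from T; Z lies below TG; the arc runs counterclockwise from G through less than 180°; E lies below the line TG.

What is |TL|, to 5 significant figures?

44.390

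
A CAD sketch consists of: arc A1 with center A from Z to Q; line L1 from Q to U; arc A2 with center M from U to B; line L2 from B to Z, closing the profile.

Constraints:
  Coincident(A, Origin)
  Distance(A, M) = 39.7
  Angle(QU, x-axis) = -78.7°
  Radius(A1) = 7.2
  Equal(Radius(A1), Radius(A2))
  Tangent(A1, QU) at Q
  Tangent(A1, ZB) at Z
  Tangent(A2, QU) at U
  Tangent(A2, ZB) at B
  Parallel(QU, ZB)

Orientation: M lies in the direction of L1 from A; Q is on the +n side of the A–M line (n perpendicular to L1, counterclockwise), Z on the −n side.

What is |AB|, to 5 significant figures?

40.348

The slot axis is L1's direction at -78.7°, so u = (cos -78.7°, sin -78.7°) = (0.19595, -0.98061) and n = (−sin -78.7°, cos -78.7°) = (0.98061, 0.19595). A is at the origin and M lies 39.7 along u from A, so M = 39.7·u = (7.7791, -38.930). Tangency of A1 to both parallel lines with radius 7.2 puts Q and Z at A ± 7.2·n: Q = (7.0604, 1.4108), Z = (-7.0604, -1.4108). Equal radii place U and B the same way about M: U = M + 7.2·n = (14.839, -37.520), B = M − 7.2·n = (0.71864, -40.341). Then |AB| = |B − A| = 40.348.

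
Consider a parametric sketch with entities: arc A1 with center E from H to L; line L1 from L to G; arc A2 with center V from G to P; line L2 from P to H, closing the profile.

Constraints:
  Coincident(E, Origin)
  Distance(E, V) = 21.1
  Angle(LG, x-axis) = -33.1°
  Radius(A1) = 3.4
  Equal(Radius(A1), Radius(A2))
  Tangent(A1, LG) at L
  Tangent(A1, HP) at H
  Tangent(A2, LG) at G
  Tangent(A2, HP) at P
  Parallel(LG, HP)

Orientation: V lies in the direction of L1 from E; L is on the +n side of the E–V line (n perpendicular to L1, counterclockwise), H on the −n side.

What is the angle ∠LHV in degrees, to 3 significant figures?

80.8°

E is at the origin and V lies 21.1 along u from E, so V = 21.1·u = (17.7, -11.5). Tangency of A1 to both parallel lines with radius 3.4 puts L and H at E ± 3.4·n: L = (1.86, 2.85), H = (-1.86, -2.85). Then cos ∠LHV = HL·HV / (|HL||HV|), giving 80.8°.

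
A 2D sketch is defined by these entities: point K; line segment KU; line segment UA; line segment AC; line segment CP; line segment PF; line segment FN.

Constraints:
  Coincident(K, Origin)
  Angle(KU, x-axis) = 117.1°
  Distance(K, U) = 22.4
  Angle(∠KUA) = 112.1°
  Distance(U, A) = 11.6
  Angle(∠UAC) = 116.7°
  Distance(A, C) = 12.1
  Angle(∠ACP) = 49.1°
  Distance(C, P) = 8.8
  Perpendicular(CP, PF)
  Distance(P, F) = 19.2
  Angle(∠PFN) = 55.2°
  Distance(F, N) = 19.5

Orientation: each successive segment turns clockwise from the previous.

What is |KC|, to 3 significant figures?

27.3

K is at the origin; KU runs at 117.1° with length 22.4, so U = (-10.2, 19.9). ∠KUA = 112.1° gives UA at 49.2° from the x-axis; with |UA| = 11.6, A = (-2.62, 28.7). ∠UAC = 116.7° gives AC at -14.1° from the x-axis; with |AC| = 12.1, C = (9.11, 25.8). Then |KC| = |C − K| = 27.3.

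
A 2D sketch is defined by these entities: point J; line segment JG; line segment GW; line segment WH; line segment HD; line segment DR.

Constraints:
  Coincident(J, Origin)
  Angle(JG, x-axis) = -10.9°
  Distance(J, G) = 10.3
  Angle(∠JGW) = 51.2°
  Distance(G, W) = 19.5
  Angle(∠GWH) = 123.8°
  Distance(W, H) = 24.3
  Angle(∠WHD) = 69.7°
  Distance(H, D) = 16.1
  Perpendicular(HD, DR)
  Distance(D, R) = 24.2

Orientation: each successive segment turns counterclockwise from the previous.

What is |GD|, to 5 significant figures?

29.583

J is at the origin; JG runs at -10.9° with length 10.3, so G = (10.114, -1.9477). ∠JGW = 51.2° gives GW at 117.90° from the x-axis; with |GW| = 19.5, W = (0.98954, 15.286). ∠GWH = 123.8° gives WH at 174.10° from the x-axis; with |WH| = 24.3, H = (-23.182, 17.784). ∠WHD = 69.7° gives HD at -75.600° from the x-axis; with |HD| = 16.1, D = (-19.178, 2.1894). Then |GD| = |D − G| = 29.583.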